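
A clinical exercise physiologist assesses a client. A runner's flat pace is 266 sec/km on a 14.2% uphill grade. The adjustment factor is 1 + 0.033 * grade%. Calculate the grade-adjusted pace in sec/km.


Factor = 1 + 0.033 * 14.2 = 1.4686
Adjusted pace = 266 * 1.4686
= 390.65 sec/km

390.65 s/km


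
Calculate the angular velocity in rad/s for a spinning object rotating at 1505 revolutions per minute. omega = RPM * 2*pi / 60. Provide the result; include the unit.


omega = RPM * 2*pi / 60
= 1505 * 6.28318531 / 60
= 157.603 rad/s

157.603 rad/s


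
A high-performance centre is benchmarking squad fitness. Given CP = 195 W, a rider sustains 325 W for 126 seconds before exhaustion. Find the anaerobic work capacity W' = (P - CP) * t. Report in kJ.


Excess power = 325 - 195 = 130 W
Work above CP = 130 * 126 = 16380 J
W' = 16.38 kJ

16.38 kJ


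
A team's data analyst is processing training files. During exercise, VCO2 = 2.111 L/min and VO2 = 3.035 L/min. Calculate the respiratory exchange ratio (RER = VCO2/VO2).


RER = VCO2 / VO2
= 2.111 / 3.035
= 0.6956

0.6956


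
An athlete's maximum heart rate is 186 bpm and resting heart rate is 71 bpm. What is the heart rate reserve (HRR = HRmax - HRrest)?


HRR = HRmax - HRrest
= 186 - 71
= 115 bpm

115 bpm


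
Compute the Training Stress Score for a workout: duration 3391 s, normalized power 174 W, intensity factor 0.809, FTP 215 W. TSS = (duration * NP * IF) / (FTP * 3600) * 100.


Product = 3391 * 174 * 0.809 = 477337.506
Base = 215 * 3600 = 774000
TSS = 477337.506 / 774000 * 100 = 61.67

61.67 TSS


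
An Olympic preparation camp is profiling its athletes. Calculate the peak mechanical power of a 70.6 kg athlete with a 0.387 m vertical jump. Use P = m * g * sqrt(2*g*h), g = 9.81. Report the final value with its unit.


First, sqrt(2gh) = sqrt(2 * 9.81 * 0.387)
= sqrt(7.59294) = 2.755529 m/s
Power = 70.6 * 9.81 * 2.755529 = 1908.44 W

1908.44 W


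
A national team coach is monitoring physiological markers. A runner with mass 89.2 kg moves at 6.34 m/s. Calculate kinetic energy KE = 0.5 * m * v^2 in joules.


v^2 = 6.34^2 = 40.1956
KE = 0.5 * 89.2 * 40.1956
= 1792.72 J

1792.72 J


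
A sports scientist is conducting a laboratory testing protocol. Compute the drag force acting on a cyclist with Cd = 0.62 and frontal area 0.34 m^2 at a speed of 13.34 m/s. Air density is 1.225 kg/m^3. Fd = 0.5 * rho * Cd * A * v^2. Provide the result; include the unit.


Step 1: v^2 = 177.9556
Step 2: Fd = 0.5 * 1.225 * 0.62 * 0.34 * 177.9556
= 22.977 N

22.977 N


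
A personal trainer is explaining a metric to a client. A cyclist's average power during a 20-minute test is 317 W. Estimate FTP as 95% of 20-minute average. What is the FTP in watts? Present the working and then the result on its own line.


FTP = 20-min power * 0.95
= 317 * 0.95
= 301.15 W

301.15 W


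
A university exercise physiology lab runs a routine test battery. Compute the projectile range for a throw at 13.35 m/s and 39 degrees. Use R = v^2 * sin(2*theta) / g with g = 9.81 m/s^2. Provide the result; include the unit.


Two times the angle = 78 degrees
sin(78) = 0.978148
R = 178.2225 * 0.978148 / 9.81 = 17.77 m

17.77 m


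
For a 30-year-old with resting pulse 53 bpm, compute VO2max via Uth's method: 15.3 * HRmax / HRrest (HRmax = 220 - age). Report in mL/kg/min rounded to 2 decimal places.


Step 1: HRmax = 220 - 30 = 190 bpm
Step 2: Ratio = 190 / 53 = 3.5849
Step 3: VO2max = 15.3 * 3.5849 = 54.85 mL/kg/min

54.85 mL/kg/min


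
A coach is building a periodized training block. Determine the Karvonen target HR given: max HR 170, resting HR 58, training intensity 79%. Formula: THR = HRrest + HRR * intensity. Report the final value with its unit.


HRR = HRmax - HRrest = 170 - 58 = 112
THR = 58 + 112 * 0.79
= 146.48 bpm

146.48 bpm


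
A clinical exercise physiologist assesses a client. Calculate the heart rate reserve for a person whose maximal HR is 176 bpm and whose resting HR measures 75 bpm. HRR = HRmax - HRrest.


HRmax = 176 bpm
HRrest = 75 bpm
HRR = 176 - 75 = 101 bpm

101 bpm


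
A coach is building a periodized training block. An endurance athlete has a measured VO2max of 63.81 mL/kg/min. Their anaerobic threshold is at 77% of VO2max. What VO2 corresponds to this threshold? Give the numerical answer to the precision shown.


Anaerobic threshold VO2 = VO2max * 77%
= 63.81 * 0.77
= 49.13 mL/kg/min

49.13 mL/kg/min


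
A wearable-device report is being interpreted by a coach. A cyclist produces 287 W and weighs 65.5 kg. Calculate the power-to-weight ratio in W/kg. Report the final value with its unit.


P/W = power / mass
= 287 / 65.5
= 4.382 W/kg

4.382 W/kg


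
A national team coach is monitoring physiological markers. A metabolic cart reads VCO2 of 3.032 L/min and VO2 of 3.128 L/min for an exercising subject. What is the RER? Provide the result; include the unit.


RER = VCO2 / VO2 = 3.032 / 3.128 = 0.9693

0.9693


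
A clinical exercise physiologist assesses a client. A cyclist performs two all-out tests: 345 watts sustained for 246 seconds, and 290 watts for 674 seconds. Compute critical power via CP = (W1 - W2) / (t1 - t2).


W1 = P1 * t1 = 345 * 246 = 84870 J
W2 = P2 * t2 = 290 * 674 = 195460 J
CP = (84870 - 195460) / (246 - 674)
= 258.39 W

258.39 W


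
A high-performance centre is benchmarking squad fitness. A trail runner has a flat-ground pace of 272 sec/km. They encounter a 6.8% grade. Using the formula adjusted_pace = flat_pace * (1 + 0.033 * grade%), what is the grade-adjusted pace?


Grade factor = 1 + 0.033 * 6.8 = 1.2244
Adjusted = 272 * 1.2244 = 333.04 sec/km

333.04 s/km


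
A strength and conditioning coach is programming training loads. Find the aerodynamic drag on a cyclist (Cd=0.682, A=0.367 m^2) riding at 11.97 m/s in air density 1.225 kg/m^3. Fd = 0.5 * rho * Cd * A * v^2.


Fd = 0.5 * 1.225 * 0.682 * 0.367 * 11.97^2
= 0.5 * 1.225 * 0.682 * 0.367 * 143.2809
= 21.966 N

21.966 N


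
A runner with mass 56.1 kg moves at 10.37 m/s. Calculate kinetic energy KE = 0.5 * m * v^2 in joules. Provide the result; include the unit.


v^2 = 10.37^2 = 107.5369
KE = 0.5 * 56.1 * 107.5369
= 3016.41 J

3016.41 J


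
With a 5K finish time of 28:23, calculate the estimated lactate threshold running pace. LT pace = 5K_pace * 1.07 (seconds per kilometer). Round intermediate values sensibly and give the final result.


Race duration = 1703 s for 5 km
Average pace = 1703 / 5 = 340.6 s/km
LT pace = 340.6 * 1.07
= 364.44 s/km

364.44 s/km


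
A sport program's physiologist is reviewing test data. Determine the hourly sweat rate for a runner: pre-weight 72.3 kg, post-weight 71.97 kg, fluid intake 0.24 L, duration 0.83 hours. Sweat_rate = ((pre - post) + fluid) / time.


Mass lost = 72.3 - 71.97 = 0.33 kg
Add fluid consumed: 0.33 + 0.24 = 0.57 L total sweat
Sweat rate = 0.57 / 0.83 = 0.687 L/h

0.687 L/h


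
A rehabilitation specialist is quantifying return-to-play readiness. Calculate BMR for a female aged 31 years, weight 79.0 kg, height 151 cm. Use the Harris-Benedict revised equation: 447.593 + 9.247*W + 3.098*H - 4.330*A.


Substituting values:
W term = 9.247 * 79.0 = 730.513
H term = 3.098 * 151 = 467.798
A term = 4.330 * 31 = 134.23
BMR = 1511.67 kcal/day

1511.67 kcal/day


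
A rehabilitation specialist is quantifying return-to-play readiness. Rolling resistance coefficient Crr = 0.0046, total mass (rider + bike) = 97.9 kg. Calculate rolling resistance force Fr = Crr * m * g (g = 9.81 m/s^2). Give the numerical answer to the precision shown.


Fr = Crr * m * g
= 0.0046 * 97.9 * 9.81
= 4.418 N

4.418 N


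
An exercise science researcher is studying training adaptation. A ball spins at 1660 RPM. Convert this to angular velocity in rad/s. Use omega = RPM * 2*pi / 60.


omega = 1660 * 2 * pi / 60
= 1660 * 6.28318531 / 60
= 10430.088 / 60
= 173.835 rad/s

173.835 rad/s


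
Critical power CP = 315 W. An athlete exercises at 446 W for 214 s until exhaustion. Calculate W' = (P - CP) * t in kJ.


P - CP = 446 - 315 = 131 W
W' = 131 * 214 = 28034 J
= 28034 / 1000 = 28.034 kJ

28.034 kJ


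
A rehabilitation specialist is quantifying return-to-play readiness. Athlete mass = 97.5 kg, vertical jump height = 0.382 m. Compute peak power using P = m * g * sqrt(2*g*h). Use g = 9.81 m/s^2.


sqrt(2 * 9.81 * 0.382) = sqrt(7.49484) = 2.737671 m/s
P = 97.5 * 9.81 * 2.737671
= 2618.51 W

2618.51 W


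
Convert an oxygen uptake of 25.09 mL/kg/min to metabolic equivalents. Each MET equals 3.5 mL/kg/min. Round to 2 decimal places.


One MET = 3.5 mL/kg/min
Number of METs = 25.09 / 3.5
= 7.17 METs

7.17 METs


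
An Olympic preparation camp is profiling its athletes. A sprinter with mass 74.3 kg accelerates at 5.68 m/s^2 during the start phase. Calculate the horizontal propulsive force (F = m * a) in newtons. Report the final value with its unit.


F = m * a
= 74.3 * 5.68
= 422.02 N

422.02 N


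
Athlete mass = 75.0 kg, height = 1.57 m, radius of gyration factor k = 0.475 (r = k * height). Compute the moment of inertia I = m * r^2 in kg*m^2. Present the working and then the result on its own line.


r = k * height = 0.475 * 1.57 = 0.74575 m
r^2 = 0.74575^2 = 0.556143
I = 75.0 * 0.556143 = 41.711 kg*m^2

41.711 kg*m^2


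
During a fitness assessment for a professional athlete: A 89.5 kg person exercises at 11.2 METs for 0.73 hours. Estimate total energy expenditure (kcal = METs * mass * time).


Energy = METs * mass(kg) * time(h)
= 11.2 * 89.5 * 0.73
= 731.75 kcal

731.75 kcal


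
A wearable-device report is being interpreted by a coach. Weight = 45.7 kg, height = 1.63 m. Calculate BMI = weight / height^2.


height^2 = 1.63^2 = 2.6569
BMI = 45.7 / 2.6569 = 17.2 kg/m^2

17.2 kg/m^2


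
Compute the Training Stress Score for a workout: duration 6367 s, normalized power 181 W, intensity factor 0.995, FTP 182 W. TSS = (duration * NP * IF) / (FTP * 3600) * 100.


Product = 6367 * 181 * 0.995 = 1146664.865
Base = 182 * 3600 = 655200
TSS = 1146664.865 / 655200 * 100 = 175.01

175.01 TSS


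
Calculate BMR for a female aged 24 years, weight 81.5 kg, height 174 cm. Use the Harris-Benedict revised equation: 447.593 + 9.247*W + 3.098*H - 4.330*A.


Substituting values:
W term = 9.247 * 81.5 = 753.6305
H term = 3.098 * 174 = 539.052
A term = 4.330 * 24 = 103.92
BMR = 1636.36 kcal/day

1636.36 kcal/day


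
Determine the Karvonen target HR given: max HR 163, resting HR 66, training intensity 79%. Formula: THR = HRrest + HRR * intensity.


HRR = HRmax - HRrest = 163 - 66 = 97
THR = 66 + 97 * 0.79
= 142.63 bpm

142.63 bpm


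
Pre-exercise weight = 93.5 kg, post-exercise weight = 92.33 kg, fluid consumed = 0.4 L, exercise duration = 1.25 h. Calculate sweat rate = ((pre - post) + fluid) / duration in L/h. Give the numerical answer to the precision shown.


Weight loss = 93.5 - 92.33 = 1.17 kg (approx L)
Total sweat = 1.17 + 0.4 = 1.57 L
Sweat rate = 1.57 / 1.25 = 1.256 L/h

1.256 L/h


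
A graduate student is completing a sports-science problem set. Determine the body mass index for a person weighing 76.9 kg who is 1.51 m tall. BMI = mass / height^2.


BMI = mass / height^2
= 76.9 / 1.51^2
= 76.9 / 2.2801
= 33.73 kg/m^2

33.73 kg/m^2


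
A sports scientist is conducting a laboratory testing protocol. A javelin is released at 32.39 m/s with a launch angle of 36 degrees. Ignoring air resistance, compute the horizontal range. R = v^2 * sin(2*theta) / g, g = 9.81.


Launch speed squared = 1049.1121
sin(2 * 36 deg) = 0.951057
Range = 1049.1121 * 0.951057 / 9.81
= 101.709 m

101.709 m


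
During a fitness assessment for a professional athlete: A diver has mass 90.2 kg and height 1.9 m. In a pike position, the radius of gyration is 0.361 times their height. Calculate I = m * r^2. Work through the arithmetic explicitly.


r = 0.361 * 1.9 = 0.6859 m
I = m * r^2 = 90.2 * 0.470459 = 42.435 kg*m^2

42.435 kg*m^2


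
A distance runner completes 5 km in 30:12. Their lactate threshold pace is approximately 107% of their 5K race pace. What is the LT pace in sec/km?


Convert to seconds: 30 min 12 s = 1812 s
Pace per km = 1812 / 5 = 362.4 s/km
LT pace = 362.4 * 1.07 = 387.77 s/km

387.77 s/km


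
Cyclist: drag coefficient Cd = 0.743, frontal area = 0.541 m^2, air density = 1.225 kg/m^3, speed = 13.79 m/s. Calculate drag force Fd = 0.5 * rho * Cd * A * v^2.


v^2 = 13.79^2 = 190.1641
Fd = 0.5 * 1.225 * 0.743 * 0.541 * 190.1641
= 46.819 N

46.819 N


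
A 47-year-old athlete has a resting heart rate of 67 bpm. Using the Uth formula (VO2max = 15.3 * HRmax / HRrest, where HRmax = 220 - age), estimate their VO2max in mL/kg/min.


HRmax = 220 - 47 = 173 bpm
Ratio = HRmax / HRrest = 173 / 67 = 2.5821
VO2max = 15.3 * 2.5821 = 39.51 mL/kg/min

39.51 mL/kg/min


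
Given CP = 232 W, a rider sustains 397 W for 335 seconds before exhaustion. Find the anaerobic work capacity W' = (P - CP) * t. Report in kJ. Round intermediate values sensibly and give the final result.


Excess power = 397 - 232 = 165 W
Work above CP = 165 * 335 = 55275 J
W' = 55.275 kJ

55.275 kJ


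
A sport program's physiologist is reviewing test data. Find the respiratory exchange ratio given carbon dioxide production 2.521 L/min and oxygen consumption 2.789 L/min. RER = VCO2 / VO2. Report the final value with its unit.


VCO2 = 2.521 L/min
VO2 = 2.789 L/min
RER = 2.521 / 2.789 = 0.9039

0.9039


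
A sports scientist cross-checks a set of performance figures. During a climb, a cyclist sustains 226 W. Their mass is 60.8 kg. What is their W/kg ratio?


Power-to-weight = 226 W / 60.8 kg
= 3.717 W/kg

3.717 W/kg


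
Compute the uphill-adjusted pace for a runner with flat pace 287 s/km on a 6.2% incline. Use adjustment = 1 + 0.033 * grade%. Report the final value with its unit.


Adjustment factor = 1 + 0.033 * 6.2 = 1.2046
Grade-adjusted pace = 287 * 1.2046 = 345.72 s/km

345.72 s/km


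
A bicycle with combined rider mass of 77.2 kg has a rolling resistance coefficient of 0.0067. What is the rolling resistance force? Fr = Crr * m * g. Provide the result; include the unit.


Fr = 0.0067 * 77.2 * 9.81
= 0.51724 * 9.81
= 5.074 N

5.074 N


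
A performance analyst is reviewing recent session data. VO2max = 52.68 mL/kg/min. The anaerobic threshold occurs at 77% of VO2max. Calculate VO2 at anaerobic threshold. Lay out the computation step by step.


AT fraction = 77 / 100 = 0.77
AT VO2 = 52.68 * 0.77
= 40.56 mL/kg/min

40.56 mL/kg/min


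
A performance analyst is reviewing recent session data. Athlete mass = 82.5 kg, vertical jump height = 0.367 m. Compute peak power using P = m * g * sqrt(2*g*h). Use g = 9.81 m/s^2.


sqrt(2 * 9.81 * 0.367) = sqrt(7.20054) = 2.683382 m/s
P = 82.5 * 9.81 * 2.683382
= 2171.73 W

2171.73 W


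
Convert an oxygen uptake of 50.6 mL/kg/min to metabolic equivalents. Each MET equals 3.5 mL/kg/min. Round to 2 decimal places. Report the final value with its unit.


One MET = 3.5 mL/kg/min
Number of METs = 50.6 / 3.5
= 14.46 METs

14.46 METs


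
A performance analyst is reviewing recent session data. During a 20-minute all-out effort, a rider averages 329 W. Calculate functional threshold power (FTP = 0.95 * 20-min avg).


FTP = 0.95 * 329
= 312.55 W

312.55 W


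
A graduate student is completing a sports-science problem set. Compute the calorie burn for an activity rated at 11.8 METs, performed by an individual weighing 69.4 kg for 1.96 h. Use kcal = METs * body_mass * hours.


Product of METs and mass = 11.8 * 69.4 = 818.92
Total kcal = 818.92 * 1.96 = 1605.08 kcal

1605.08 kcal


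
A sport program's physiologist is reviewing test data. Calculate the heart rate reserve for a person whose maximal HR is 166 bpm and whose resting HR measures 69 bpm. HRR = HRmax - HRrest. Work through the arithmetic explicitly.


HRmax = 166 bpm
HRrest = 69 bpm
HRR = 166 - 69 = 97 bpm

97 bpm


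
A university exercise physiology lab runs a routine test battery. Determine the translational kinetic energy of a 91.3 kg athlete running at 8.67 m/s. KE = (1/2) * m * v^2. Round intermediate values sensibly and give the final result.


KE = 0.5 * m * v^2
= 0.5 * 91.3 * 8.67^2
= 0.5 * 91.3 * 75.1689
= 3431.46 J

3431.46 J


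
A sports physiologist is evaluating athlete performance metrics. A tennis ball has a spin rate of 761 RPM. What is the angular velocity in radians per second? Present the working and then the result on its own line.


Convert RPM to rad/s: multiply by 2*pi and divide by 60
omega = 761 * 2 * pi / 60
= 79.692 rad/s

79.692 rad/s


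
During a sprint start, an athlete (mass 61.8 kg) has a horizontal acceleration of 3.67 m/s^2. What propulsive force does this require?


Propulsive force = mass * acceleration
= 61.8 kg * 3.67 m/s^2
= 226.81 N

226.81 N


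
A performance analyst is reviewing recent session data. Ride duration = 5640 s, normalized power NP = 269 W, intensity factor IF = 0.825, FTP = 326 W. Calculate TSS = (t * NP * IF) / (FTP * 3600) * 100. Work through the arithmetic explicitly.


Numerator = 5640 * 269 * 0.825 = 1251657.0
Denominator = 326 * 3600 = 1173600
TSS = 1251657.0 / 1173600 * 100
= 106.65

106.65 TSS


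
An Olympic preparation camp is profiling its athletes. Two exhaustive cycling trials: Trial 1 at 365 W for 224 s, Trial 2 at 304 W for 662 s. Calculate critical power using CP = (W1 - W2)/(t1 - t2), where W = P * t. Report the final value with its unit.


W1 = 365 * 224 = 81760 J
W2 = 304 * 662 = 201248 J
CP = (81760 - 201248) / (224 - 662)
= -119488 / -438
= 272.8 W

272.8 W


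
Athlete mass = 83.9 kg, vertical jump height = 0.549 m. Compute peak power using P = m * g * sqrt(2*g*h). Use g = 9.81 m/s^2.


sqrt(2 * 9.81 * 0.549) = sqrt(10.77138) = 3.281978 m/s
P = 83.9 * 9.81 * 3.281978
= 2701.26 W

2701.26 W


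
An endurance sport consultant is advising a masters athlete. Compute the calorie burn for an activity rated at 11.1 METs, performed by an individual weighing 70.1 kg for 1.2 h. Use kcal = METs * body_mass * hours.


Product of METs and mass = 11.1 * 70.1 = 778.11
Total kcal = 778.11 * 1.2 = 933.73 kcal

933.73 kcal


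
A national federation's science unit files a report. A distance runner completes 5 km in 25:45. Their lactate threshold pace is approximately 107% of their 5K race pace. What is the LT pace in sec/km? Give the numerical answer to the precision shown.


Convert to seconds: 25 min 45 s = 1545 s
Pace per km = 1545 / 5 = 309.0 s/km
LT pace = 309.0 * 1.07 = 330.63 s/km

330.63 s/km


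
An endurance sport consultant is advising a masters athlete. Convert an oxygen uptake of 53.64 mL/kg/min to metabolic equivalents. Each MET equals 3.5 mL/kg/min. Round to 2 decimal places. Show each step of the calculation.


One MET = 3.5 mL/kg/min
Number of METs = 53.64 / 3.5
= 15.33 METs

15.33 METs


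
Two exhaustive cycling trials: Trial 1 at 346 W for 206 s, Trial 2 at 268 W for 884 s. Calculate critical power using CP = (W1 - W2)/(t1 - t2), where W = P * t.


W1 = 346 * 206 = 71276 J
W2 = 268 * 884 = 236912 J
CP = (71276 - 236912) / (206 - 884)
= -165636 / -678
= 244.3 W

244.3 W


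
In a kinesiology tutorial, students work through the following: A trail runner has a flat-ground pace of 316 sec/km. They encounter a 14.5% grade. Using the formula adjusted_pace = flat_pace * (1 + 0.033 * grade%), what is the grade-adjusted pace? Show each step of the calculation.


Grade factor = 1 + 0.033 * 14.5 = 1.4785
Adjusted = 316 * 1.4785 = 467.21 sec/km

467.21 s/km


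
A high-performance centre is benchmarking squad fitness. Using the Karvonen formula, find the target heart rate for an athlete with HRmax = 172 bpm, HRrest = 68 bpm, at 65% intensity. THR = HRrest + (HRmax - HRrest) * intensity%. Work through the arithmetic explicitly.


HRR = 172 - 68 = 104
THR = 68 + 104 * 0.65
= 68 + 67.6
= 135.6 bpm

135.6 bpm


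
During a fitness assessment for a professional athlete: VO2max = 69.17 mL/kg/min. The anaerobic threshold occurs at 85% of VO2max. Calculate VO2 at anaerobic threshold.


AT fraction = 85 / 100 = 0.85
AT VO2 = 69.17 * 0.85
= 58.79 mL/kg/min

58.79 mL/kg/min


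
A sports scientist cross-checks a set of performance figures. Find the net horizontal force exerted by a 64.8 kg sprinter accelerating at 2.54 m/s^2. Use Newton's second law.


Newton's second law: F = m * a
F = 64.8 * 2.54 = 164.59 N

164.59 N


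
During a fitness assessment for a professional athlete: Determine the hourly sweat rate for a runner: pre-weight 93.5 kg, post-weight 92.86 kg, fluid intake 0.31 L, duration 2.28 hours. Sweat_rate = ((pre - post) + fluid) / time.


Mass lost = 93.5 - 92.86 = 0.64 kg
Add fluid consumed: 0.64 + 0.31 = 0.95 L total sweat
Sweat rate = 0.95 / 2.28 = 0.417 L/h

0.417 L/h


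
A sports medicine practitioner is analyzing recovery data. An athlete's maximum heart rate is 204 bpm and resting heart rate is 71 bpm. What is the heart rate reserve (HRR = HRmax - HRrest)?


HRR = HRmax - HRrest
= 204 - 71
= 133 bpm

133 bpm


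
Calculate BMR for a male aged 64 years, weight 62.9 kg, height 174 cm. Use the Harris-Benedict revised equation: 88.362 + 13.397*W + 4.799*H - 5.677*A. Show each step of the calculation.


Substituting values:
W term = 13.397 * 62.9 = 842.6713
H term = 4.799 * 174 = 835.026
A term = 5.677 * 64 = 363.328
BMR = 1402.73 kcal/day

1402.73 kcal/day


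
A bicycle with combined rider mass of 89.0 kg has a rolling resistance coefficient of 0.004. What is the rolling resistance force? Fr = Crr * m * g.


Fr = 0.004 * 89.0 * 9.81
= 0.356 * 9.81
= 3.492 N

3.492 N


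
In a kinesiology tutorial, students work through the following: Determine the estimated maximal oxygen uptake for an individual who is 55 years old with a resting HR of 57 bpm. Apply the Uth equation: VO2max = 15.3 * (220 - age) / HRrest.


HRmax = 220 - 55 = 165
VO2max = 15.3 * (165 / 57)
= 15.3 * 2.8947
= 44.29 mL/kg/min

44.29 mL/kg/min


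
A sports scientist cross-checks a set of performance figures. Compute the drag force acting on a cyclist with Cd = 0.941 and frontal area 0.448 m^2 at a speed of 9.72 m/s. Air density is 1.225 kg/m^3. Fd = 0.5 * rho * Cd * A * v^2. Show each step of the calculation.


Step 1: v^2 = 94.4784
Step 2: Fd = 0.5 * 1.225 * 0.941 * 0.448 * 94.4784
= 24.395 N

24.395 N


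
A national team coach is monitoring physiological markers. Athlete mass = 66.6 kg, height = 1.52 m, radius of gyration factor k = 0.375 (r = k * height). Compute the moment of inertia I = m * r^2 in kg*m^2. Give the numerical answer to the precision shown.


r = k * height = 0.375 * 1.52 = 0.57 m
r^2 = 0.57^2 = 0.3249
I = 66.6 * 0.3249 = 21.638 kg*m^2

21.638 kg*m^2


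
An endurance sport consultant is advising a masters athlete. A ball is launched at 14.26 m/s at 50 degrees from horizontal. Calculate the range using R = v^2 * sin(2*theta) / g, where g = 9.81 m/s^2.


sin(2 * 50) = sin(100) = 0.984808
v^2 = 14.26^2 = 203.3476
R = 203.3476 * 0.984808 / 9.81
= 20.414 m

20.414 m


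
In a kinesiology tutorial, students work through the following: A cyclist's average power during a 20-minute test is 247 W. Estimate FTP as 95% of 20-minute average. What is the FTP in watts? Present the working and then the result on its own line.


FTP = 20-min power * 0.95
= 247 * 0.95
= 234.65 W

234.65 W


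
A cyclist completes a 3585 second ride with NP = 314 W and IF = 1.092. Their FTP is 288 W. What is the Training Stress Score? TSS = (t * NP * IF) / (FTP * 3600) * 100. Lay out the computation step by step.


t * NP * IF = 3585 * 314 * 1.092 = 1229253.48
FTP * 3600 = 1036800
TSS = (1229253.48 / 1036800) * 100 = 118.56

118.56 TSS


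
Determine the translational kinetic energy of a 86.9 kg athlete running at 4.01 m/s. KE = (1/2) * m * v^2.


KE = 0.5 * m * v^2
= 0.5 * 86.9 * 4.01^2
= 0.5 * 86.9 * 16.0801
= 698.68 J

698.68 J


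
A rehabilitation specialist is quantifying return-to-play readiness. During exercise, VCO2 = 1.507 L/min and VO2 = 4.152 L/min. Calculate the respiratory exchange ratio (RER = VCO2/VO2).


RER = VCO2 / VO2
= 1.507 / 4.152
= 0.363

0.363


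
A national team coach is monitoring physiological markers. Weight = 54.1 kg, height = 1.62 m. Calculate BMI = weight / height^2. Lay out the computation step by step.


height^2 = 1.62^2 = 2.6244
BMI = 54.1 / 2.6244 = 20.61 kg/m^2

20.61 kg/m^2


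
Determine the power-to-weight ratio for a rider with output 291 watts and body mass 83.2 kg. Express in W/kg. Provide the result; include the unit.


P/W = 291 / 83.2 = 3.498 W/kg

3.498 W/kg


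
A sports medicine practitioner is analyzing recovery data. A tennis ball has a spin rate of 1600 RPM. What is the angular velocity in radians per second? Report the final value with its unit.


Convert RPM to rad/s: multiply by 2*pi and divide by 60
omega = 1600 * 2 * pi / 60
= 167.552 rad/s

167.552 rad/s


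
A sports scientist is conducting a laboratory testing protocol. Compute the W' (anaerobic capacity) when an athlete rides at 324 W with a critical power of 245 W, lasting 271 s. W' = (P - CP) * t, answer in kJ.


Above-CP power = 79 W
Duration = 271 s
W' = 79 * 271 = 21409 J
Convert: 21409 / 1000 = 21.409 kJ

21.409 kJ


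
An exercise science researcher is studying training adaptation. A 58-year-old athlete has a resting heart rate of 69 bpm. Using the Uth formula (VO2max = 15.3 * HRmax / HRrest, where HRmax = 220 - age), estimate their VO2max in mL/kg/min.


HRmax = 220 - 58 = 162 bpm
Ratio = HRmax / HRrest = 162 / 69 = 2.3478
VO2max = 15.3 * 2.3478 = 35.92 mL/kg/min

35.92 mL/kg/min


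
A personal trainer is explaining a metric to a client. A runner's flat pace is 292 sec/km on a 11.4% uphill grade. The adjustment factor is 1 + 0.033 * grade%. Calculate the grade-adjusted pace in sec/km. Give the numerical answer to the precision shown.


Factor = 1 + 0.033 * 11.4 = 1.3762
Adjusted pace = 292 * 1.3762
= 401.85 sec/km

401.85 s/km


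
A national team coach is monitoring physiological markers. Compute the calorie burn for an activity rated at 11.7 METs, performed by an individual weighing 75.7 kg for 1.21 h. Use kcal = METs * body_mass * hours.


Product of METs and mass = 11.7 * 75.7 = 885.69
Total kcal = 885.69 * 1.21 = 1071.68 kcal

1071.68 kcal


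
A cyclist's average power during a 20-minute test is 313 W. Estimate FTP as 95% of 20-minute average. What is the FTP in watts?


FTP = 20-min power * 0.95
= 313 * 0.95
= 297.35 W

297.35 W


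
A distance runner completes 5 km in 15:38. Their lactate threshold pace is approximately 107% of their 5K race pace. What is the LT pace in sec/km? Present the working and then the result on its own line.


Convert to seconds: 15 min 38 s = 938 s
Pace per km = 938 / 5 = 187.6 s/km
LT pace = 187.6 * 1.07 = 200.73 s/km

200.73 s/km


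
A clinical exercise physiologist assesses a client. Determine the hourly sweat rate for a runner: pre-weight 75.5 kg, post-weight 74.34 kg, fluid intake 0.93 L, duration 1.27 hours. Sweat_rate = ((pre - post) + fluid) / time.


Mass lost = 75.5 - 74.34 = 1.16 kg
Add fluid consumed: 1.16 + 0.93 = 2.09 L total sweat
Sweat rate = 2.09 / 1.27 = 1.646 L/h

1.646 L/h


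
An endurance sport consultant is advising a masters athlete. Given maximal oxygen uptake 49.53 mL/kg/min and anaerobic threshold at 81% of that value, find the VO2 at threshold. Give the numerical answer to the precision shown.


Percentage as decimal = 0.81
VO2 at AT = 49.53 * 0.81 = 40.12 mL/kg/min

40.12 mL/kg/min


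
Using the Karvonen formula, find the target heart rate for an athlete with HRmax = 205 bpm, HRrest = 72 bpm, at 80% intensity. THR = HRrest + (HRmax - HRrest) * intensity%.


HRR = 205 - 72 = 133
THR = 72 + 133 * 0.8
= 72 + 106.4
= 178.4 bpm

178.4 bpm


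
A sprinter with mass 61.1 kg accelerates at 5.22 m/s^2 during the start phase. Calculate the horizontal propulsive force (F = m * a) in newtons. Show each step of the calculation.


F = m * a
= 61.1 * 5.22
= 318.94 N

318.94 N


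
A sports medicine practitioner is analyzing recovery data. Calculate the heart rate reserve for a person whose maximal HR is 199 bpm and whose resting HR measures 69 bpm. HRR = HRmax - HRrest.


HRmax = 199 bpm
HRrest = 69 bpm
HRR = 199 - 69 = 130 bpm

130 bpm


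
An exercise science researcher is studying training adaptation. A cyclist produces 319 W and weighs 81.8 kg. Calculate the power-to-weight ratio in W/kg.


P/W = power / mass
= 319 / 81.8
= 3.9 W/kg

3.9 W/kg


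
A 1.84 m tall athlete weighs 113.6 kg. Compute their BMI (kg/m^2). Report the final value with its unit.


height^2 = 3.3856 m^2
BMI = 113.6 / 3.3856 = 33.55 kg/m^2

33.55 kg/m^2


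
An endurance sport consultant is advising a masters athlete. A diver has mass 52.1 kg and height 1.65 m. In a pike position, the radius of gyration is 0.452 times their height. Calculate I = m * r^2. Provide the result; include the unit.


r = 0.452 * 1.65 = 0.7458 m
I = m * r^2 = 52.1 * 0.556218 = 28.979 kg*m^2

28.979 kg*m^2


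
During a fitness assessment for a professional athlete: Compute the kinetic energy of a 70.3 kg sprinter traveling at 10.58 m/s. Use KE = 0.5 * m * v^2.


Velocity squared = 111.9364
KE = 0.5 * 70.3 * 111.9364 = 3934.56 J

3934.56 J


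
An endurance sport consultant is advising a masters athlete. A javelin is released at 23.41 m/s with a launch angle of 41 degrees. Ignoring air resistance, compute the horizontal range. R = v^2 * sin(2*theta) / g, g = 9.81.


Launch speed squared = 548.0281
sin(2 * 41 deg) = 0.990268
Range = 548.0281 * 0.990268 / 9.81
= 55.321 m

55.321 m


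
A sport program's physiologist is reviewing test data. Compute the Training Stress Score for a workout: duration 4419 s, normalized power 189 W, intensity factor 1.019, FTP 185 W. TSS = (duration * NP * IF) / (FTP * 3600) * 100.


Product = 4419 * 189 * 1.019 = 851059.629
Base = 185 * 3600 = 666000
TSS = 851059.629 / 666000 * 100 = 127.79

127.79 TSS


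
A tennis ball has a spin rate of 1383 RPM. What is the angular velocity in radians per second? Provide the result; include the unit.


Convert RPM to rad/s: multiply by 2*pi and divide by 60
omega = 1383 * 2 * pi / 60
= 144.827 rad/s

144.827 rad/s


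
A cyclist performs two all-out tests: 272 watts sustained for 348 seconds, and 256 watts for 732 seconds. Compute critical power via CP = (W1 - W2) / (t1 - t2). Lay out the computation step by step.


W1 = P1 * t1 = 272 * 348 = 94656 J
W2 = P2 * t2 = 256 * 732 = 187392 J
CP = (94656 - 187392) / (348 - 732)
= 241.5 W

241.5 W


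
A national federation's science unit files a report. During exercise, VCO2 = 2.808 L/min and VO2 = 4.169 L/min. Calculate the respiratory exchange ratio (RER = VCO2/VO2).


RER = VCO2 / VO2
= 2.808 / 4.169
= 0.6735

0.6735


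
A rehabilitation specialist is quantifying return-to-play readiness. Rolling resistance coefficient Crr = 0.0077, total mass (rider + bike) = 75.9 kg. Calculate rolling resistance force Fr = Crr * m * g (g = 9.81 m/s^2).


Fr = Crr * m * g
= 0.0077 * 75.9 * 9.81
= 5.733 N

5.733 N


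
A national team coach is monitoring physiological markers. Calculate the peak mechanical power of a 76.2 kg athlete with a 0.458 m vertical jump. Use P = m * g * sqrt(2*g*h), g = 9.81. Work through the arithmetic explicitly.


First, sqrt(2gh) = sqrt(2 * 9.81 * 0.458)
= sqrt(8.98596) = 2.997659 m/s
Power = 76.2 * 9.81 * 2.997659 = 2240.82 W

2240.82 W


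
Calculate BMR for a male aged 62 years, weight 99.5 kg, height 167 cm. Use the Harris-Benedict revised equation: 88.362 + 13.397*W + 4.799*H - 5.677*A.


Substituting values:
W term = 13.397 * 99.5 = 1333.0015
H term = 4.799 * 167 = 801.433
A term = 5.677 * 62 = 351.974
BMR = 1870.82 kcal/day

1870.82 kcal/day


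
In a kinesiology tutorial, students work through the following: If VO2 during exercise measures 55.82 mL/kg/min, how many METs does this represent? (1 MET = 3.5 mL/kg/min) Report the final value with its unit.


METs = VO2 / 3.5 = 55.82 / 3.5 = 15.95

15.95 METs


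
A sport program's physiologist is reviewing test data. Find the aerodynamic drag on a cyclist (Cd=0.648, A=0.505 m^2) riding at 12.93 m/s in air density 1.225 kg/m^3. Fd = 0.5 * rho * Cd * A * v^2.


Fd = 0.5 * 1.225 * 0.648 * 0.505 * 12.93^2
= 0.5 * 1.225 * 0.648 * 0.505 * 167.1849
= 33.51 N

33.51 N


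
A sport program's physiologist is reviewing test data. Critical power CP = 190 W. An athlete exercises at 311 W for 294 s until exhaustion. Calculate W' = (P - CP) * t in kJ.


P - CP = 311 - 190 = 121 W
W' = 121 * 294 = 35574 J
= 35574 / 1000 = 35.574 kJ

35.574 kJ


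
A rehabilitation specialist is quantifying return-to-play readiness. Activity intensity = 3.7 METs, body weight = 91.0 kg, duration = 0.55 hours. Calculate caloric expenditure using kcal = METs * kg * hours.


kcal = 3.7 * 91.0 * 0.55
= 336.7 * 0.55
= 185.19 kcal

185.19 kcal


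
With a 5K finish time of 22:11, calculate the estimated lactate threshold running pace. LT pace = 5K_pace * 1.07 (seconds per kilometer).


Race duration = 1331 s for 5 km
Average pace = 1331 / 5 = 266.2 s/km
LT pace = 266.2 * 1.07
= 284.83 s/km

284.83 s/km


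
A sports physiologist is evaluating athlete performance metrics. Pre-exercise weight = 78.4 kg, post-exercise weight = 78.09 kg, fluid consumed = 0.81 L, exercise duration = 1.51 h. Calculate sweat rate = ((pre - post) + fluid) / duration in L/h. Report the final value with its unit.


Weight loss = 78.4 - 78.09 = 0.31 kg (approx L)
Total sweat = 0.31 + 0.81 = 1.12 L
Sweat rate = 1.12 / 1.51 = 0.742 L/h

0.742 L/h


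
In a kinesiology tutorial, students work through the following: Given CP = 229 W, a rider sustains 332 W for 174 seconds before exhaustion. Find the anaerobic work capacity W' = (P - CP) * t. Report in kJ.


Excess power = 332 - 229 = 103 W
Work above CP = 103 * 174 = 17922 J
W' = 17.922 kJ

17.922 kJ


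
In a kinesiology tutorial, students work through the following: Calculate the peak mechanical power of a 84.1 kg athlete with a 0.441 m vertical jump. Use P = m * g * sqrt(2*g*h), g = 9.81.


First, sqrt(2gh) = sqrt(2 * 9.81 * 0.441)
= sqrt(8.65242) = 2.9415 m/s
Power = 84.1 * 9.81 * 2.9415 = 2426.8 W

2426.8 W


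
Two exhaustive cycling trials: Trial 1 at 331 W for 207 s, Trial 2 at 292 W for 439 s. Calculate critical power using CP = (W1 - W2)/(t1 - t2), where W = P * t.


W1 = 331 * 207 = 68517 J
W2 = 292 * 439 = 128188 J
CP = (68517 - 128188) / (207 - 439)
= -59671 / -232
= 257.2 W

257.2 W


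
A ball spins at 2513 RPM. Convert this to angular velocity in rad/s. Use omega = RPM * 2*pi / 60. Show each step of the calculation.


omega = 2513 * 2 * pi / 60
= 2513 * 6.28318531 / 60
= 15789.645 / 60
= 263.161 rad/s

263.161 rad/s


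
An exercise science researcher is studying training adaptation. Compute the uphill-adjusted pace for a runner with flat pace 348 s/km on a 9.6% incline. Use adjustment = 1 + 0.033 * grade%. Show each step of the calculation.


Adjustment factor = 1 + 0.033 * 9.6 = 1.3168
Grade-adjusted pace = 348 * 1.3168 = 458.25 s/km

458.25 s/km


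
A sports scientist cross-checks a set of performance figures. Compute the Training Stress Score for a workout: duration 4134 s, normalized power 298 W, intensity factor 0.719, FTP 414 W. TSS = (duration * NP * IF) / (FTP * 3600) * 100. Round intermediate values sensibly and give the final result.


Product = 4134 * 298 * 0.719 = 885759.108
Base = 414 * 3600 = 1490400
TSS = 885759.108 / 1490400 * 100 = 59.43

59.43 TSS


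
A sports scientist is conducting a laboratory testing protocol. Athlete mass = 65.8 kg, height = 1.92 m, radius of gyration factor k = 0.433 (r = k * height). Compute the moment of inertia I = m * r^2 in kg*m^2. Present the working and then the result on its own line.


r = k * height = 0.433 * 1.92 = 0.83136 m
r^2 = 0.83136^2 = 0.691159
I = 65.8 * 0.691159 = 45.478 kg*m^2

45.478 kg*m^2


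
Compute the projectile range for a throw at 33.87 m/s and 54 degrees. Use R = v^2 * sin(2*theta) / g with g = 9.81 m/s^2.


Two times the angle = 108 degrees
sin(108) = 0.951057
R = 1147.1769 * 0.951057 / 9.81 = 111.216 m

111.216 m


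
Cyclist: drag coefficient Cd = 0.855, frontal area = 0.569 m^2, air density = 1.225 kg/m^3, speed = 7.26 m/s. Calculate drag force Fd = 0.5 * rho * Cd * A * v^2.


v^2 = 7.26^2 = 52.7076
Fd = 0.5 * 1.225 * 0.855 * 0.569 * 52.7076
= 15.706 N

15.706 N


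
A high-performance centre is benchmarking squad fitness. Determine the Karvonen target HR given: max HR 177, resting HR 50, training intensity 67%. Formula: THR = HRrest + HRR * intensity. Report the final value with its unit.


HRR = HRmax - HRrest = 177 - 50 = 127
THR = 50 + 127 * 0.67
= 135.09 bpm

135.09 bpm


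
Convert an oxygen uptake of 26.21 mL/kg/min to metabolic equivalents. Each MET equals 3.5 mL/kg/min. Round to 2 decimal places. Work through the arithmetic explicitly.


One MET = 3.5 mL/kg/min
Number of METs = 26.21 / 3.5
= 7.49 METs

7.49 METs


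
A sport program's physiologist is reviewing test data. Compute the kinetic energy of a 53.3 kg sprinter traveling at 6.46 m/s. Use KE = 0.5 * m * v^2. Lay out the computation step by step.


Velocity squared = 41.7316
KE = 0.5 * 53.3 * 41.7316 = 1112.15 J

1112.15 J


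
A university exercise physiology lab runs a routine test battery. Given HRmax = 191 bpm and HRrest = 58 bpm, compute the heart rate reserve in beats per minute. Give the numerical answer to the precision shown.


Heart rate reserve = maximum HR minus resting HR
HRR = 191 - 58 = 133 bpm

133 bpm


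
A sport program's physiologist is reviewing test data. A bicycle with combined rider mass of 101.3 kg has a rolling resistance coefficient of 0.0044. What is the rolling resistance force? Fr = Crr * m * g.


Fr = 0.0044 * 101.3 * 9.81
= 0.44572 * 9.81
= 4.373 N

4.373 N


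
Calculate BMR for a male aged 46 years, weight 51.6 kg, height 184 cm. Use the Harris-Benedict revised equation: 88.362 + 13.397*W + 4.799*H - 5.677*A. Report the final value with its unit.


Substituting values:
W term = 13.397 * 51.6 = 691.2852
H term = 4.799 * 184 = 883.016
A term = 5.677 * 46 = 261.142
BMR = 1401.52 kcal/day

1401.52 kcal/day


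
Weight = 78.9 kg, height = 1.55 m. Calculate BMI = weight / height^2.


height^2 = 1.55^2 = 2.4025
BMI = 78.9 / 2.4025 = 32.84 kg/m^2

32.84 kg/m^2


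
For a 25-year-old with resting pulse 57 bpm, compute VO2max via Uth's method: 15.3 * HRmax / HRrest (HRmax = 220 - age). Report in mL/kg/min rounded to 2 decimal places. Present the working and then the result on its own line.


Step 1: HRmax = 220 - 25 = 195 bpm
Step 2: Ratio = 195 / 57 = 3.4211
Step 3: VO2max = 15.3 * 3.4211 = 52.34 mL/kg/min

52.34 mL/kg/min


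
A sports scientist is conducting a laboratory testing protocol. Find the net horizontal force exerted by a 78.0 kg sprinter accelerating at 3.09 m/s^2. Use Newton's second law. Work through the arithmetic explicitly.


Newton's second law: F = m * a
F = 78.0 * 3.09 = 241.02 N

241.02 N


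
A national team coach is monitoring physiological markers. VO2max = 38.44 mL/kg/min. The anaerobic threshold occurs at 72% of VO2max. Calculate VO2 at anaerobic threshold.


AT fraction = 72 / 100 = 0.72
AT VO2 = 38.44 * 0.72
= 27.68 mL/kg/min

27.68 mL/kg/min


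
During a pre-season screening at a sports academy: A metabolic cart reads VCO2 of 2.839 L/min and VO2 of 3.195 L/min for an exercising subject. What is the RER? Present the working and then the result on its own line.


RER = VCO2 / VO2 = 2.839 / 3.195 = 0.8886

0.8886


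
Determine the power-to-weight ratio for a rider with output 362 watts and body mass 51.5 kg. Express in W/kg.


P/W = 362 / 51.5 = 7.029 W/kg

7.029 W/kg
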